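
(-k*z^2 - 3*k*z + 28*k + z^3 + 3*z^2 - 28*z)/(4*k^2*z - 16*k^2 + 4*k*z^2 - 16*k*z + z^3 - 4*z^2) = (-k*z - 7*k + z^2 + 7*z)/(4*k^2 + 4*k*z + z^2)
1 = 1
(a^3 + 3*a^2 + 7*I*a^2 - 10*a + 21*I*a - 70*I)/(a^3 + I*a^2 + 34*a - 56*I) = (a^2 + 3*a - 10)/(a^2 - 6*I*a - 8)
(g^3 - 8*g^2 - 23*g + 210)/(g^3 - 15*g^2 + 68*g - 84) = (g + 5)/(g - 2)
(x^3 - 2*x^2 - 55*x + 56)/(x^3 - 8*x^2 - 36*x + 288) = (x^2 + 6*x - 7)/(x^2 - 36)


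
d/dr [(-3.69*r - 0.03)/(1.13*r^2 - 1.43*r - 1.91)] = (4.1697*r^2 + 0.0678000000000001*r + 7.005)/(1.2769*r^4 - 3.2318*r^3 - 2.2717*r^2 + 5.4626*r + 3.6481)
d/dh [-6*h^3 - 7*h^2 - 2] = 2*h*(-9*h - 7)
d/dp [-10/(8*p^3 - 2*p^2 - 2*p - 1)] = 20*(12*p^2 - 2*p - 1)/(-8*p^3 + 2*p^2 + 2*p + 1)^2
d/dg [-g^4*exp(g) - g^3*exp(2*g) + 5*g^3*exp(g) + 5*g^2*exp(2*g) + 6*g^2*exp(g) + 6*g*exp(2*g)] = (-g^4 - 2*g^3*exp(g) + g^3 + 7*g^2*exp(g) + 21*g^2 + 22*g*exp(g) + 12*g + 6*exp(g))*exp(g)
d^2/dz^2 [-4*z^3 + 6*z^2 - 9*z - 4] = 12 - 24*z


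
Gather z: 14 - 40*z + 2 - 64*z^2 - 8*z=-64*z^2 - 48*z + 16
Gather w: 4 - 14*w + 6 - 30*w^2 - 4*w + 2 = -30*w^2 - 18*w + 12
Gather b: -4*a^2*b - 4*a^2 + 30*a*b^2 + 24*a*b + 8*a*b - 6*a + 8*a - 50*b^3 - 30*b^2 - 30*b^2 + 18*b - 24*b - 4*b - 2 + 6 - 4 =-4*a^2 + 2*a - 50*b^3 + b^2*(30*a - 60) + b*(-4*a^2 + 32*a - 10)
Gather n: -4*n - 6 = -4*n - 6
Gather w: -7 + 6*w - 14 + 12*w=18*w - 21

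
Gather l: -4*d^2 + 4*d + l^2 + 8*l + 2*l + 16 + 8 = -4*d^2 + 4*d + l^2 + 10*l + 24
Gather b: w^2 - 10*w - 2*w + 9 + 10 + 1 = w^2 - 12*w + 20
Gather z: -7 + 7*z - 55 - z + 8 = 6*z - 54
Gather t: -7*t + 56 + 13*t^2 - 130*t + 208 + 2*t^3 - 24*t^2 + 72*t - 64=2*t^3 - 11*t^2 - 65*t + 200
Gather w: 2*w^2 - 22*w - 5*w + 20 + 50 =2*w^2 - 27*w + 70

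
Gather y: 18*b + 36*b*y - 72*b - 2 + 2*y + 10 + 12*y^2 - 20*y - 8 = -54*b + 12*y^2 + y*(36*b - 18)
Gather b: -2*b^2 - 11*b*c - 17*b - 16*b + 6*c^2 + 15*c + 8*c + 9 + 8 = -2*b^2 + b*(-11*c - 33) + 6*c^2 + 23*c + 17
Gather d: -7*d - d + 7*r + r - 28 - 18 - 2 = -8*d + 8*r - 48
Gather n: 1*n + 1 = n + 1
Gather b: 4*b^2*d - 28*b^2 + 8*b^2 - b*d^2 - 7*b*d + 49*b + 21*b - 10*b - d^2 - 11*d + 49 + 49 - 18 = b^2*(4*d - 20) + b*(-d^2 - 7*d + 60) - d^2 - 11*d + 80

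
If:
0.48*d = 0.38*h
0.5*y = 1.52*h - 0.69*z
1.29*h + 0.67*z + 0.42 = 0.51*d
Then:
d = -0.598495533615421*z - 0.375176304654443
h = -0.755994358251058*z - 0.473906911142454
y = -3.67822284908322*z - 1.44067700987306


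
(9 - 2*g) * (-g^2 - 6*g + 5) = 2*g^3 + 3*g^2 - 64*g + 45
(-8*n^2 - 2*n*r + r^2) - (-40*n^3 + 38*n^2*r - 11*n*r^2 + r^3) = 40*n^3 - 38*n^2*r - 8*n^2 + 11*n*r^2 - 2*n*r - r^3 + r^2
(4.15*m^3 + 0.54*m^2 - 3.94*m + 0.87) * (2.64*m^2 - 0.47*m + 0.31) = 10.956*m^5 - 0.5249*m^4 - 9.3689*m^3 + 4.316*m^2 - 1.6303*m + 0.2697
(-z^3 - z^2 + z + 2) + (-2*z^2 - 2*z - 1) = -z^3 - 3*z^2 - z + 1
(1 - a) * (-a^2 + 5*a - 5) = a^3 - 6*a^2 + 10*a - 5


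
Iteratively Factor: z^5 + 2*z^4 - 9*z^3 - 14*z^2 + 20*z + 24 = (z - 2)*(z^4 + 4*z^3 - z^2 - 16*z - 12) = (z - 2)*(z + 1)*(z^3 + 3*z^2 - 4*z - 12) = (z - 2)*(z + 1)*(z + 2)*(z^2 + z - 6) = (z - 2)*(z + 1)*(z + 2)*(z + 3)*(z - 2)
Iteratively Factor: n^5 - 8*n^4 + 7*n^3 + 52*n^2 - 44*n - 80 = (n + 1)*(n^4 - 9*n^3 + 16*n^2 + 36*n - 80) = (n + 1)*(n + 2)*(n^3 - 11*n^2 + 38*n - 40) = (n - 4)*(n + 1)*(n + 2)*(n^2 - 7*n + 10) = (n - 4)*(n - 2)*(n + 1)*(n + 2)*(n - 5)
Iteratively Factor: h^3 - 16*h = (h + 4)*(h^2 - 4*h) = h*(h + 4)*(h - 4)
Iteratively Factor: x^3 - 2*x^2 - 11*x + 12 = (x - 4)*(x^2 + 2*x - 3) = (x - 4)*(x - 1)*(x + 3)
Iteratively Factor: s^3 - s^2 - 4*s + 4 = (s - 2)*(s^2 + s - 2) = (s - 2)*(s + 2)*(s - 1)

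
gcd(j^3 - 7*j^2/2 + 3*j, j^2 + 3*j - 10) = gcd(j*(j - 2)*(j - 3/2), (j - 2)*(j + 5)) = j - 2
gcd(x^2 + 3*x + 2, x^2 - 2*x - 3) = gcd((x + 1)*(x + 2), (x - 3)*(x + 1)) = x + 1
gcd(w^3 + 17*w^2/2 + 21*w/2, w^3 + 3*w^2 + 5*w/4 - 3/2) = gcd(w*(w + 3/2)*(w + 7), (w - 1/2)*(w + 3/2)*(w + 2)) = w + 3/2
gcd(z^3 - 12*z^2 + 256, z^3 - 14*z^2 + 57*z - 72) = z - 8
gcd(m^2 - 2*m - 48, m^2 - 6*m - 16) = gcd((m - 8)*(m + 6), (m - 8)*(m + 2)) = m - 8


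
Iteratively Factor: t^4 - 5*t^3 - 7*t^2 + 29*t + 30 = (t - 3)*(t^3 - 2*t^2 - 13*t - 10) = (t - 3)*(t + 1)*(t^2 - 3*t - 10) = (t - 5)*(t - 3)*(t + 1)*(t + 2)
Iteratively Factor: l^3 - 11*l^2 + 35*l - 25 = (l - 5)*(l^2 - 6*l + 5) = (l - 5)^2*(l - 1)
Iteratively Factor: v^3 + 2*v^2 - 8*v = (v - 2)*(v^2 + 4*v) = (v - 2)*(v + 4)*(v)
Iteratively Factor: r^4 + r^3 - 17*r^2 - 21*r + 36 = (r + 3)*(r^3 - 2*r^2 - 11*r + 12) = (r + 3)^2*(r^2 - 5*r + 4) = (r - 1)*(r + 3)^2*(r - 4)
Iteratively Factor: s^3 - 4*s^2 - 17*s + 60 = (s + 4)*(s^2 - 8*s + 15) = (s - 3)*(s + 4)*(s - 5)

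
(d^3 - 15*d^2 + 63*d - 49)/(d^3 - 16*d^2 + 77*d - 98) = (d - 1)/(d - 2)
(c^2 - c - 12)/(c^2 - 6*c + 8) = (c + 3)/(c - 2)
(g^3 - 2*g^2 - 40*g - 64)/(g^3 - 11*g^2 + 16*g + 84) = (g^2 - 4*g - 32)/(g^2 - 13*g + 42)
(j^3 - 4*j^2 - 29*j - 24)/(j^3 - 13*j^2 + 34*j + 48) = (j + 3)/(j - 6)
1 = 1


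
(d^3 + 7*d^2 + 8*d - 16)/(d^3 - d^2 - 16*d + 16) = (d + 4)/(d - 4)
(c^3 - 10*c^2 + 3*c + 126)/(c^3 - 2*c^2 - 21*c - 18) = (c - 7)/(c + 1)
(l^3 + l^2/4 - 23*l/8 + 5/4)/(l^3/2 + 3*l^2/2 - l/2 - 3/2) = (8*l^3 + 2*l^2 - 23*l + 10)/(4*(l^3 + 3*l^2 - l - 3))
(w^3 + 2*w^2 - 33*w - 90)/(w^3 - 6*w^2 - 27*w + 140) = (w^2 - 3*w - 18)/(w^2 - 11*w + 28)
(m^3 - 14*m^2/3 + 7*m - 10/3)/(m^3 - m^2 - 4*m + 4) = (m - 5/3)/(m + 2)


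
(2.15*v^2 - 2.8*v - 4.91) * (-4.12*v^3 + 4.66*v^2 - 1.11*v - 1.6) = -8.858*v^5 + 21.555*v^4 + 4.7947*v^3 - 23.2126*v^2 + 9.9301*v + 7.856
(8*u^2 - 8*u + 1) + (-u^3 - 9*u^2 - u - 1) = -u^3 - u^2 - 9*u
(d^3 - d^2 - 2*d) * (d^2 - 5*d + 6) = d^5 - 6*d^4 + 9*d^3 + 4*d^2 - 12*d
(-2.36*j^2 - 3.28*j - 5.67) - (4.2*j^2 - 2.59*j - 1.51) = -6.56*j^2 - 0.69*j - 4.16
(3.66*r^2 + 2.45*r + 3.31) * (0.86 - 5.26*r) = -19.2516*r^3 - 9.7394*r^2 - 15.3036*r + 2.8466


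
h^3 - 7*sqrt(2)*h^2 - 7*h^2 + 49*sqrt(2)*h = h*(h - 7)*(h - 7*sqrt(2))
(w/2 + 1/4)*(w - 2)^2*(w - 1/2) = w^4/2 - 2*w^3 + 15*w^2/8 + w/2 - 1/2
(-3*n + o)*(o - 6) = -3*n*o + 18*n + o^2 - 6*o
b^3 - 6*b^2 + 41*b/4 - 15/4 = (b - 3)*(b - 5/2)*(b - 1/2)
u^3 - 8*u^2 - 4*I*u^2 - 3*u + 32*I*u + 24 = (u - 8)*(u - 3*I)*(u - I)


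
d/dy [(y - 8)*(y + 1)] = 2*y - 7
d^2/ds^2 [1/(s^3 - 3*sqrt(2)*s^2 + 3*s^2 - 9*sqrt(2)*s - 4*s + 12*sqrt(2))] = 2*(3*(-s - 1 + sqrt(2))*(s^3 - 3*sqrt(2)*s^2 + 3*s^2 - 9*sqrt(2)*s - 4*s + 12*sqrt(2)) + (-3*s^2 - 6*s + 6*sqrt(2)*s + 4 + 9*sqrt(2))^2)/(s^3 - 3*sqrt(2)*s^2 + 3*s^2 - 9*sqrt(2)*s - 4*s + 12*sqrt(2))^3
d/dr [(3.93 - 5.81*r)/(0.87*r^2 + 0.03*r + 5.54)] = (5.0547*r^2 - 6.8382*r - 32.3053)/(0.7569*r^4 + 0.0522*r^3 + 9.6405*r^2 + 0.3324*r + 30.6916)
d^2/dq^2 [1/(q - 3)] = 2/(q - 3)^3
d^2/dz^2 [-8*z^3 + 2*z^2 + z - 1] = 4 - 48*z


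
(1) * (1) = 1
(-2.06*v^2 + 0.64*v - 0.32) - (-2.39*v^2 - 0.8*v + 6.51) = 0.33*v^2 + 1.44*v - 6.83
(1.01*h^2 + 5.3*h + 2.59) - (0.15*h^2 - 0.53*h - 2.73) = 0.86*h^2 + 5.83*h + 5.32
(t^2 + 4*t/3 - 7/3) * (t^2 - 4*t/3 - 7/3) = t^4 - 58*t^2/9 + 49/9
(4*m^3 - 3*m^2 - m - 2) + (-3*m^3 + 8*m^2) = m^3 + 5*m^2 - m - 2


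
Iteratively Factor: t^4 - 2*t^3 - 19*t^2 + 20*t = (t + 4)*(t^3 - 6*t^2 + 5*t) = t*(t + 4)*(t^2 - 6*t + 5) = t*(t - 5)*(t + 4)*(t - 1)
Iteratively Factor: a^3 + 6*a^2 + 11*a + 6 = (a + 1)*(a^2 + 5*a + 6) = (a + 1)*(a + 3)*(a + 2)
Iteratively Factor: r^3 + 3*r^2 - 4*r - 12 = (r - 2)*(r^2 + 5*r + 6) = (r - 2)*(r + 2)*(r + 3)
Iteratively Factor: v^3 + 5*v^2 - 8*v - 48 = (v - 3)*(v^2 + 8*v + 16) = (v - 3)*(v + 4)*(v + 4)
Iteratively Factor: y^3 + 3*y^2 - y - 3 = (y - 1)*(y^2 + 4*y + 3) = (y - 1)*(y + 1)*(y + 3)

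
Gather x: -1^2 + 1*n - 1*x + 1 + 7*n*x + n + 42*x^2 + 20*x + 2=2*n + 42*x^2 + x*(7*n + 19) + 2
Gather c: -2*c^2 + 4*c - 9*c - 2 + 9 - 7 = -2*c^2 - 5*c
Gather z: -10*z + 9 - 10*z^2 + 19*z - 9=-10*z^2 + 9*z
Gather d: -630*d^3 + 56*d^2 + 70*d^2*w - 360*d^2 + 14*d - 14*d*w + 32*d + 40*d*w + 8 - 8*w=-630*d^3 + d^2*(70*w - 304) + d*(26*w + 46) - 8*w + 8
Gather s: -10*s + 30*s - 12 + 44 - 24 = 20*s + 8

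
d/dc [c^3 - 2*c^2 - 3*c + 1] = 3*c^2 - 4*c - 3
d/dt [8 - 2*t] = -2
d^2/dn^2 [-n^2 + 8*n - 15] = -2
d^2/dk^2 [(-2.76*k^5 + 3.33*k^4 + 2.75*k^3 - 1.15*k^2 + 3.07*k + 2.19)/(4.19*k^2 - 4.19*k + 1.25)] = (-290.729016*k^7 + 892.201002*k^6 - 1192.42791*k^5 + 889.081128*k^4 - 230.136276*k^3 + 242.844654*k^2 - 301.380654*k + 82.519968)/(73.560059*k^6 - 220.680177*k^5 + 286.515552*k^4 - 205.230809*k^3 + 85.476*k^2 - 19.640625*k + 1.953125)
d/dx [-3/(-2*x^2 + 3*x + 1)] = 3*(3 - 4*x)/(-2*x^2 + 3*x + 1)^2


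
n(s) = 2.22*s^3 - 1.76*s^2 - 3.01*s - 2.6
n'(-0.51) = 0.52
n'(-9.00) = 568.13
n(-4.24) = -190.70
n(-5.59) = -428.55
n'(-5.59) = 224.78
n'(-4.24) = 131.65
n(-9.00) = -1736.45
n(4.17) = 115.22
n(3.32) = 49.25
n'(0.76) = -1.84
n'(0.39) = -3.37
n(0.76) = -4.93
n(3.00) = 32.47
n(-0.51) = -1.82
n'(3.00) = 46.37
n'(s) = 6.66*s^2 - 3.52*s - 3.01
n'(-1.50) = 17.26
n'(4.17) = 98.12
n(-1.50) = -9.54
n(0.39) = -3.91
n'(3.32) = 58.71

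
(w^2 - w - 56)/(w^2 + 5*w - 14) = (w - 8)/(w - 2)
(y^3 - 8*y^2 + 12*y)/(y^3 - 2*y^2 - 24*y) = (y - 2)/(y + 4)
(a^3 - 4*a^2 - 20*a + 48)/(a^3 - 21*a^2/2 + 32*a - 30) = 2*(a + 4)/(2*a - 5)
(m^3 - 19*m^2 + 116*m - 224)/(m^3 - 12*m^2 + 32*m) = (m - 7)/m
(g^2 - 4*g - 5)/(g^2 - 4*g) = (g^2 - 4*g - 5)/(g*(g - 4))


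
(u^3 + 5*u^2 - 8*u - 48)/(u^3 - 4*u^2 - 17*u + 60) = (u + 4)/(u - 5)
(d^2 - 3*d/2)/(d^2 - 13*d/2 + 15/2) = d/(d - 5)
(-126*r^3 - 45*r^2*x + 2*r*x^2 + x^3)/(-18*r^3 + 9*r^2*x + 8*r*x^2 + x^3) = (-7*r + x)/(-r + x)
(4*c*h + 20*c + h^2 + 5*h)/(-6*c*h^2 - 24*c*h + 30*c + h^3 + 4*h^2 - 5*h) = (-4*c - h)/(6*c*h - 6*c - h^2 + h)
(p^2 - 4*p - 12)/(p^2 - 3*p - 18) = (p + 2)/(p + 3)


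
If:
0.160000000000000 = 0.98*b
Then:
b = 0.16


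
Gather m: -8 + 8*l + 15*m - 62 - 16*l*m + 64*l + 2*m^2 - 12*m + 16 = 72*l + 2*m^2 + m*(3 - 16*l) - 54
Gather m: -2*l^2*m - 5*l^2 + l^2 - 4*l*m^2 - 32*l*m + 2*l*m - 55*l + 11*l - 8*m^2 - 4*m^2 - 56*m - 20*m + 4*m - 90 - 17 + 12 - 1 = -4*l^2 - 44*l + m^2*(-4*l - 12) + m*(-2*l^2 - 30*l - 72) - 96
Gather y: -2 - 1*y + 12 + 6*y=5*y + 10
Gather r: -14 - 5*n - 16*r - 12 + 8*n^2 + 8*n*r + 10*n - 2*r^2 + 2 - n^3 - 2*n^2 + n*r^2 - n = -n^3 + 6*n^2 + 4*n + r^2*(n - 2) + r*(8*n - 16) - 24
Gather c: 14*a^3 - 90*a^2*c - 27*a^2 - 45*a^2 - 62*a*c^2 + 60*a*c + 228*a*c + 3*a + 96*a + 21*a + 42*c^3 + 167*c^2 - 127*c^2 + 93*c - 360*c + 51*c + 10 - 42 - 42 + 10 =14*a^3 - 72*a^2 + 120*a + 42*c^3 + c^2*(40 - 62*a) + c*(-90*a^2 + 288*a - 216) - 64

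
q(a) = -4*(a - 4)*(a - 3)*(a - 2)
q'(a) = -4*(a - 4)*(a - 3) - 4*(a - 4)*(a - 2) - 4*(a - 3)*(a - 2) = -12*a^2 + 72*a - 104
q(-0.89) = 219.90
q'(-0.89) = -177.59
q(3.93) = 0.50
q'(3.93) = -6.38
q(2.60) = -1.34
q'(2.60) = 2.08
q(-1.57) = 363.50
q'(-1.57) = -246.62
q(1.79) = 2.25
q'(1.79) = -13.57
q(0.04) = 91.90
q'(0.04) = -101.14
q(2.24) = -1.28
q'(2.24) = -2.93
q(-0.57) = 167.72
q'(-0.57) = -148.94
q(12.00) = -2880.00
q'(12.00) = -968.00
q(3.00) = 0.00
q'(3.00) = 4.00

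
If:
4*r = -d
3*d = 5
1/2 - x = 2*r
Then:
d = 5/3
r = -5/12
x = 4/3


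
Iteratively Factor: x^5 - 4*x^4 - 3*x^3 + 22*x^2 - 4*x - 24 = (x - 2)*(x^4 - 2*x^3 - 7*x^2 + 8*x + 12) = (x - 2)*(x + 1)*(x^3 - 3*x^2 - 4*x + 12) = (x - 2)*(x + 1)*(x + 2)*(x^2 - 5*x + 6) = (x - 2)^2*(x + 1)*(x + 2)*(x - 3)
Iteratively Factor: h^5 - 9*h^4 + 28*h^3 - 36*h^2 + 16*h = (h - 1)*(h^4 - 8*h^3 + 20*h^2 - 16*h) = h*(h - 1)*(h^3 - 8*h^2 + 20*h - 16) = h*(h - 2)*(h - 1)*(h^2 - 6*h + 8) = h*(h - 4)*(h - 2)*(h - 1)*(h - 2)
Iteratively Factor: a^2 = (a)*(a)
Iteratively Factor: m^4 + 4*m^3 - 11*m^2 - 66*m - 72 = (m + 2)*(m^3 + 2*m^2 - 15*m - 36) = (m + 2)*(m + 3)*(m^2 - m - 12) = (m - 4)*(m + 2)*(m + 3)*(m + 3)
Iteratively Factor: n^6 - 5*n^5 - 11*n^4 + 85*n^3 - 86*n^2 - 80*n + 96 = (n - 1)*(n^5 - 4*n^4 - 15*n^3 + 70*n^2 - 16*n - 96) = (n - 4)*(n - 1)*(n^4 - 15*n^2 + 10*n + 24) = (n - 4)*(n - 1)*(n + 4)*(n^3 - 4*n^2 + n + 6) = (n - 4)*(n - 2)*(n - 1)*(n + 4)*(n^2 - 2*n - 3) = (n - 4)*(n - 3)*(n - 2)*(n - 1)*(n + 4)*(n + 1)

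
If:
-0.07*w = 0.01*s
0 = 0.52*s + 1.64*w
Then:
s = 0.00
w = 0.00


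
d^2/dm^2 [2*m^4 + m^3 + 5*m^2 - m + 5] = 24*m^2 + 6*m + 10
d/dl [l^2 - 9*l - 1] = 2*l - 9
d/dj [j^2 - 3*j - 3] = 2*j - 3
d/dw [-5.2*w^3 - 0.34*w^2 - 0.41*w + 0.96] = -15.6*w^2 - 0.68*w - 0.41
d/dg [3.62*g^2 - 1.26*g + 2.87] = 7.24*g - 1.26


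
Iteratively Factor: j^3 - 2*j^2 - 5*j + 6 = (j - 3)*(j^2 + j - 2) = (j - 3)*(j + 2)*(j - 1)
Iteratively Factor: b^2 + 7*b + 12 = (b + 3)*(b + 4)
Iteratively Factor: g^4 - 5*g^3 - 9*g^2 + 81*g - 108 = (g - 3)*(g^3 - 2*g^2 - 15*g + 36) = (g - 3)^2*(g^2 + g - 12) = (g - 3)^2*(g + 4)*(g - 3)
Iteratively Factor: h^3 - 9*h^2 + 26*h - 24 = (h - 3)*(h^2 - 6*h + 8) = (h - 3)*(h - 2)*(h - 4)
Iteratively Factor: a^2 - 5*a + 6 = (a - 3)*(a - 2)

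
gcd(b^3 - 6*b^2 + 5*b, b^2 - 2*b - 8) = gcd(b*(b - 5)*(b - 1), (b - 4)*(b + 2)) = 1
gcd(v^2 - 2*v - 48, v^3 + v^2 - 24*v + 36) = v + 6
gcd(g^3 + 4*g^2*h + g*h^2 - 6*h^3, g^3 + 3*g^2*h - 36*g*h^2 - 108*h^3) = g + 3*h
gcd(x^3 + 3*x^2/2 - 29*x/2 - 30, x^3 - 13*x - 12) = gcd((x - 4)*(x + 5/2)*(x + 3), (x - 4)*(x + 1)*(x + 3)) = x^2 - x - 12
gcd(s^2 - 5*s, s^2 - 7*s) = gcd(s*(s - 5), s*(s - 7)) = s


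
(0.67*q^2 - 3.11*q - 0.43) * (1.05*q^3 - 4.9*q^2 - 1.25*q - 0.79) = 0.7035*q^5 - 6.5485*q^4 + 13.95*q^3 + 5.4652*q^2 + 2.9944*q + 0.3397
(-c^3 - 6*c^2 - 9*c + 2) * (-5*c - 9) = 5*c^4 + 39*c^3 + 99*c^2 + 71*c - 18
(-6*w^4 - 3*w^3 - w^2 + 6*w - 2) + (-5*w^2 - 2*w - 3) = -6*w^4 - 3*w^3 - 6*w^2 + 4*w - 5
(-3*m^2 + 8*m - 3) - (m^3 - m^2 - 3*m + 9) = -m^3 - 2*m^2 + 11*m - 12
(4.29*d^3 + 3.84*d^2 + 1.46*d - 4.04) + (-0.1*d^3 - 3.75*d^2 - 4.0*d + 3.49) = 4.19*d^3 + 0.0899999999999999*d^2 - 2.54*d - 0.55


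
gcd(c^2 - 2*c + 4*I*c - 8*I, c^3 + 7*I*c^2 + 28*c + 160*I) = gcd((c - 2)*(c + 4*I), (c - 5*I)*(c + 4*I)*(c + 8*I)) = c + 4*I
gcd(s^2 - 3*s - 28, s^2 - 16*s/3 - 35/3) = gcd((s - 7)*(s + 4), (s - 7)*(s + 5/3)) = s - 7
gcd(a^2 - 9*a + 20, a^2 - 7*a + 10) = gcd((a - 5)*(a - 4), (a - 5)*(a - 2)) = a - 5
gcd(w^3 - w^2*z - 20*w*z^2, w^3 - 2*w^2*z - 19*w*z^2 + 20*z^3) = -w^2 + w*z + 20*z^2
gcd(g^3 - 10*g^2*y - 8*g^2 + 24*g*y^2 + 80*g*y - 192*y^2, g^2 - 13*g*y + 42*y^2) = -g + 6*y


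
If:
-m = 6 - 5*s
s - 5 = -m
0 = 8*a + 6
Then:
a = -3/4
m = 19/6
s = 11/6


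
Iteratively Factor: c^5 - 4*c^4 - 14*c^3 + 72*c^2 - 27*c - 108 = (c + 4)*(c^4 - 8*c^3 + 18*c^2 - 27) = (c - 3)*(c + 4)*(c^3 - 5*c^2 + 3*c + 9) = (c - 3)^2*(c + 4)*(c^2 - 2*c - 3) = (c - 3)^3*(c + 4)*(c + 1)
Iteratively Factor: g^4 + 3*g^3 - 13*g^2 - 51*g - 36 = (g + 1)*(g^3 + 2*g^2 - 15*g - 36) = (g + 1)*(g + 3)*(g^2 - g - 12) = (g + 1)*(g + 3)^2*(g - 4)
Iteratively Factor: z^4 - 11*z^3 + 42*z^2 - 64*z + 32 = (z - 4)*(z^3 - 7*z^2 + 14*z - 8) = (z - 4)^2*(z^2 - 3*z + 2) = (z - 4)^2*(z - 2)*(z - 1)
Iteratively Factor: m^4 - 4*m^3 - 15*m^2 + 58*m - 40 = (m - 2)*(m^3 - 2*m^2 - 19*m + 20) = (m - 2)*(m - 1)*(m^2 - m - 20) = (m - 5)*(m - 2)*(m - 1)*(m + 4)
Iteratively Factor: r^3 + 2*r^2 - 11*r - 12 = (r - 3)*(r^2 + 5*r + 4) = (r - 3)*(r + 1)*(r + 4)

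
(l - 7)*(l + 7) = l^2 - 49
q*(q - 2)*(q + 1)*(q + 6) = q^4 + 5*q^3 - 8*q^2 - 12*q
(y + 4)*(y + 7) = y^2 + 11*y + 28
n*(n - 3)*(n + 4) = n^3 + n^2 - 12*n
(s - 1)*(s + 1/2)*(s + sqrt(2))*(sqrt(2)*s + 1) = sqrt(2)*s^4 - sqrt(2)*s^3/2 + 3*s^3 - 3*s^2/2 + sqrt(2)*s^2/2 - 3*s/2 - sqrt(2)*s/2 - sqrt(2)/2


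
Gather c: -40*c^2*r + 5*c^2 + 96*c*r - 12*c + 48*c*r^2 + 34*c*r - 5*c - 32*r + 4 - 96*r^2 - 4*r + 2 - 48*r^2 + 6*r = c^2*(5 - 40*r) + c*(48*r^2 + 130*r - 17) - 144*r^2 - 30*r + 6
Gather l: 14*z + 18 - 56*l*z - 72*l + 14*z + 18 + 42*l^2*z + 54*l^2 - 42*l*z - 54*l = l^2*(42*z + 54) + l*(-98*z - 126) + 28*z + 36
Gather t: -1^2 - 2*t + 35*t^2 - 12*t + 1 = 35*t^2 - 14*t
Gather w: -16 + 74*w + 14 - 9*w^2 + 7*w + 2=-9*w^2 + 81*w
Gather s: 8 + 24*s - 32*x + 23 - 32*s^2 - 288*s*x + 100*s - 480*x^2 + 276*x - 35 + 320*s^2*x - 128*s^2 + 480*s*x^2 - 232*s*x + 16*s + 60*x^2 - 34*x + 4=s^2*(320*x - 160) + s*(480*x^2 - 520*x + 140) - 420*x^2 + 210*x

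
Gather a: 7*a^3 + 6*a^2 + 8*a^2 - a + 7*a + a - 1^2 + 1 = 7*a^3 + 14*a^2 + 7*a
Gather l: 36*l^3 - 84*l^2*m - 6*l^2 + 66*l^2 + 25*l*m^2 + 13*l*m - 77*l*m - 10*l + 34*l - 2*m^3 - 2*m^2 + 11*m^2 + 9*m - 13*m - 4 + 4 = 36*l^3 + l^2*(60 - 84*m) + l*(25*m^2 - 64*m + 24) - 2*m^3 + 9*m^2 - 4*m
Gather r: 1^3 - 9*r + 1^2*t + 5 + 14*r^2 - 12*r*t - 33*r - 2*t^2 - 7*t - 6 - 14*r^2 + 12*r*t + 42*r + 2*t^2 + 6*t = 0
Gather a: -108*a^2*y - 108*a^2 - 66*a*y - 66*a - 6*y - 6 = a^2*(-108*y - 108) + a*(-66*y - 66) - 6*y - 6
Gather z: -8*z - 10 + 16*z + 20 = 8*z + 10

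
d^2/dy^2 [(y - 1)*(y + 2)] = 2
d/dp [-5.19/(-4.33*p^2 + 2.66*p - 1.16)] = (13.8054 - 44.9454*p)/(4.33*p^2 - 2.66*p + 1.16)^2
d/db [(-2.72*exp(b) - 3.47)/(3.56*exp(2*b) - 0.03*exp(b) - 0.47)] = (9.6832*exp(2*b) + 24.7064*exp(b) + 1.1743)*exp(b)/(12.6736*exp(4*b) - 0.2136*exp(3*b) - 3.3455*exp(2*b) + 0.0282*exp(b) + 0.2209)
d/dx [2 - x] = -1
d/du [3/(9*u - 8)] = -27/(9*u - 8)^2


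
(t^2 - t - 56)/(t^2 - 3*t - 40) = (t + 7)/(t + 5)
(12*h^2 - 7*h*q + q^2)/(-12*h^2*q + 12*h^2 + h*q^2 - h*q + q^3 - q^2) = (-4*h + q)/(4*h*q - 4*h + q^2 - q)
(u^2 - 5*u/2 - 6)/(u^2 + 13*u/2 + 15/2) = (u - 4)/(u + 5)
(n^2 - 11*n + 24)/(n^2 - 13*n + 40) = (n - 3)/(n - 5)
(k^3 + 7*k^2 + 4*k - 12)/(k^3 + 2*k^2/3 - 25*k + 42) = 3*(k^2 + k - 2)/(3*k^2 - 16*k + 21)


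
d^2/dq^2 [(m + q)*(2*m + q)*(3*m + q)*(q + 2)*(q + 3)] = 12*m^3 + 66*m^2*q + 110*m^2 + 72*m*q^2 + 180*m*q + 72*m + 20*q^3 + 60*q^2 + 36*q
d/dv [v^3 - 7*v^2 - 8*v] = 3*v^2 - 14*v - 8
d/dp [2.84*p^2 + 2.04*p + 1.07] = 5.68*p + 2.04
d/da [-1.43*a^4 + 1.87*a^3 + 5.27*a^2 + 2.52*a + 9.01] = -5.72*a^3 + 5.61*a^2 + 10.54*a + 2.52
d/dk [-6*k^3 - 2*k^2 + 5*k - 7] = -18*k^2 - 4*k + 5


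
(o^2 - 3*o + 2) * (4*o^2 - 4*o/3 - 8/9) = 4*o^4 - 40*o^3/3 + 100*o^2/9 - 16/9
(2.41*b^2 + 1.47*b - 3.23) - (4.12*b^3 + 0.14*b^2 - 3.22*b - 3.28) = -4.12*b^3 + 2.27*b^2 + 4.69*b + 0.0499999999999998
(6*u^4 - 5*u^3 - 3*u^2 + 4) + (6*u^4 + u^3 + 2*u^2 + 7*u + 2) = 12*u^4 - 4*u^3 - u^2 + 7*u + 6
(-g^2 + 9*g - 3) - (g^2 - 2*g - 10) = -2*g^2 + 11*g + 7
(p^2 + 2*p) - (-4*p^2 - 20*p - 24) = 5*p^2 + 22*p + 24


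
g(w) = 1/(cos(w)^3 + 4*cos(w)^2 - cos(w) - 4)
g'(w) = (3*sin(w)*cos(w)^2 + 8*sin(w)*cos(w) - sin(w))/(cos(w)^3 + 4*cos(w)^2 - cos(w) - 4)^2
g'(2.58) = -3.74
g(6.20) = -28.99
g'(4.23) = 0.47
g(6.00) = -2.58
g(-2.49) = -0.85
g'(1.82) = -0.22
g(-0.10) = -20.09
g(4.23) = -0.36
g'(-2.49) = 2.39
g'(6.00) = -17.60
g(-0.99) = -0.31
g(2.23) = -0.47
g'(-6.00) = 17.60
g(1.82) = -0.28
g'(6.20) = -694.89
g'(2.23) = -0.84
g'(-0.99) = -0.36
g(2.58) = -1.12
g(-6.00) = -2.58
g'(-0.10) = -400.00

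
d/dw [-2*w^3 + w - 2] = 1 - 6*w^2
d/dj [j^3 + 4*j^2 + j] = 3*j^2 + 8*j + 1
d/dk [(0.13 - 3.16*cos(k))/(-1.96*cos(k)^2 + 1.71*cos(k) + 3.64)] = (6.1936*cos(k)^2 - 0.5096*cos(k) + 11.7247)*sin(k)/(3.8416*cos(k)^4 - 6.7032*cos(k)^3 - 11.3447*cos(k)^2 + 12.4488*cos(k) + 13.2496)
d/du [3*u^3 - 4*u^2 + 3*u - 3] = 9*u^2 - 8*u + 3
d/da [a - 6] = 1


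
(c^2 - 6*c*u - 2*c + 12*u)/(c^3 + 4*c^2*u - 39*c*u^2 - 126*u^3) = (c - 2)/(c^2 + 10*c*u + 21*u^2)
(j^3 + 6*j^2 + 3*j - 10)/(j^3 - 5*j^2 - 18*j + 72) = (j^3 + 6*j^2 + 3*j - 10)/(j^3 - 5*j^2 - 18*j + 72)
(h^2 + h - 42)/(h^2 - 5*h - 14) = (-h^2 - h + 42)/(-h^2 + 5*h + 14)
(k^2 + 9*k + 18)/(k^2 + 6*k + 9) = (k + 6)/(k + 3)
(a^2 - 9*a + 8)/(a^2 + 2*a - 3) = (a - 8)/(a + 3)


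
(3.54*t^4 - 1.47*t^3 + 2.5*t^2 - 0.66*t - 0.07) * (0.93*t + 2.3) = 3.2922*t^5 + 6.7749*t^4 - 1.056*t^3 + 5.1362*t^2 - 1.5831*t - 0.161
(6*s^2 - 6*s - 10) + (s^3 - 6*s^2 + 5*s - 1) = s^3 - s - 11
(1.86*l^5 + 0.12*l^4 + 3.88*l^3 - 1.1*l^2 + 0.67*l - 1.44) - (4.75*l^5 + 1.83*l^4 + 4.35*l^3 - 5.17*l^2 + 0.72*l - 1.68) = -2.89*l^5 - 1.71*l^4 - 0.47*l^3 + 4.07*l^2 - 0.0499999999999999*l + 0.24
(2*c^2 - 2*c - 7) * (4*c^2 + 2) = 8*c^4 - 8*c^3 - 24*c^2 - 4*c - 14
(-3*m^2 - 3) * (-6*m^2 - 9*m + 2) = 18*m^4 + 27*m^3 + 12*m^2 + 27*m - 6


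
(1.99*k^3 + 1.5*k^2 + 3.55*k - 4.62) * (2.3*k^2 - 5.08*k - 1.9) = 4.577*k^5 - 6.6592*k^4 - 3.236*k^3 - 31.51*k^2 + 16.7246*k + 8.778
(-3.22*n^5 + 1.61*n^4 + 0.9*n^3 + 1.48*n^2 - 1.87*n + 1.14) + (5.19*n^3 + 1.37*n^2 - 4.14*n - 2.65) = -3.22*n^5 + 1.61*n^4 + 6.09*n^3 + 2.85*n^2 - 6.01*n - 1.51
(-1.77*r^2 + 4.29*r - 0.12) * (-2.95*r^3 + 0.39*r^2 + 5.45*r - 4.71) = 5.2215*r^5 - 13.3458*r^4 - 7.6194*r^3 + 31.6704*r^2 - 20.8599*r + 0.5652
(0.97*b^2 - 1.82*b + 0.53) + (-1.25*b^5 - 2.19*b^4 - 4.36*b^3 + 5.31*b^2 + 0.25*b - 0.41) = -1.25*b^5 - 2.19*b^4 - 4.36*b^3 + 6.28*b^2 - 1.57*b + 0.12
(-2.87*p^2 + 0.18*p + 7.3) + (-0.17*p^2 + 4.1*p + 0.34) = -3.04*p^2 + 4.28*p + 7.64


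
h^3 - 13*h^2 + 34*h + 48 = (h - 8)*(h - 6)*(h + 1)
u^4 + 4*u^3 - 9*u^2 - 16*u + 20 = (u - 2)*(u - 1)*(u + 2)*(u + 5)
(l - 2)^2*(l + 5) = l^3 + l^2 - 16*l + 20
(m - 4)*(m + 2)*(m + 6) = m^3 + 4*m^2 - 20*m - 48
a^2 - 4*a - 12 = (a - 6)*(a + 2)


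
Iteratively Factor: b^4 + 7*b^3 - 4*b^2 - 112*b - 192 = (b + 3)*(b^3 + 4*b^2 - 16*b - 64) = (b - 4)*(b + 3)*(b^2 + 8*b + 16) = (b - 4)*(b + 3)*(b + 4)*(b + 4)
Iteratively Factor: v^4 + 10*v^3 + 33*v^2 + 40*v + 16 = (v + 4)*(v^3 + 6*v^2 + 9*v + 4) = (v + 1)*(v + 4)*(v^2 + 5*v + 4) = (v + 1)*(v + 4)^2*(v + 1)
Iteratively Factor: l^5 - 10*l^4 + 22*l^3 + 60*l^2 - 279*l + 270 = (l + 3)*(l^4 - 13*l^3 + 61*l^2 - 123*l + 90) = (l - 2)*(l + 3)*(l^3 - 11*l^2 + 39*l - 45) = (l - 3)*(l - 2)*(l + 3)*(l^2 - 8*l + 15) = (l - 3)^2*(l - 2)*(l + 3)*(l - 5)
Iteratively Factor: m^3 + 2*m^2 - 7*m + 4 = (m - 1)*(m^2 + 3*m - 4) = (m - 1)*(m + 4)*(m - 1)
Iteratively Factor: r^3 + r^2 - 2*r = (r - 1)*(r^2 + 2*r) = (r - 1)*(r + 2)*(r)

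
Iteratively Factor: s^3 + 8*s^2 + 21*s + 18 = (s + 2)*(s^2 + 6*s + 9) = (s + 2)*(s + 3)*(s + 3)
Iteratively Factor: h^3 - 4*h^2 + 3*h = (h)*(h^2 - 4*h + 3) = h*(h - 3)*(h - 1)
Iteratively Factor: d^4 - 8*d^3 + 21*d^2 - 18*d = (d - 3)*(d^3 - 5*d^2 + 6*d) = (d - 3)^2*(d^2 - 2*d) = d*(d - 3)^2*(d - 2)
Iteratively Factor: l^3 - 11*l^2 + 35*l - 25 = (l - 5)*(l^2 - 6*l + 5) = (l - 5)^2*(l - 1)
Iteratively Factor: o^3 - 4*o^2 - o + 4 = (o - 4)*(o^2 - 1) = (o - 4)*(o + 1)*(o - 1)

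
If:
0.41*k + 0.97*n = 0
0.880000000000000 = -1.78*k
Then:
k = -0.49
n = 0.21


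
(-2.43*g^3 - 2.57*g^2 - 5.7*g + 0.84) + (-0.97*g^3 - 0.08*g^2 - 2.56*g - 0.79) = -3.4*g^3 - 2.65*g^2 - 8.26*g + 0.0499999999999999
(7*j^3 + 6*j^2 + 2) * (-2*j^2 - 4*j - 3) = -14*j^5 - 40*j^4 - 45*j^3 - 22*j^2 - 8*j - 6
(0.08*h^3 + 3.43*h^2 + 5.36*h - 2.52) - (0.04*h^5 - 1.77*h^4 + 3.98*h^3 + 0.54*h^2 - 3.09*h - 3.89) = -0.04*h^5 + 1.77*h^4 - 3.9*h^3 + 2.89*h^2 + 8.45*h + 1.37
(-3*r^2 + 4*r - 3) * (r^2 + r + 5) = -3*r^4 + r^3 - 14*r^2 + 17*r - 15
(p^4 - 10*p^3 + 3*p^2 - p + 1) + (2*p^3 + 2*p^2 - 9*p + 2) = p^4 - 8*p^3 + 5*p^2 - 10*p + 3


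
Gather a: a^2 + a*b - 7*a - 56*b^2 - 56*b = a^2 + a*(b - 7) - 56*b^2 - 56*b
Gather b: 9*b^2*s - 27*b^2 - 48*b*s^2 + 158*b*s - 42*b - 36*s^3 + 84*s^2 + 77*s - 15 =b^2*(9*s - 27) + b*(-48*s^2 + 158*s - 42) - 36*s^3 + 84*s^2 + 77*s - 15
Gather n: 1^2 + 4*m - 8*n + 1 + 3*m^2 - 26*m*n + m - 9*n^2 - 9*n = 3*m^2 + 5*m - 9*n^2 + n*(-26*m - 17) + 2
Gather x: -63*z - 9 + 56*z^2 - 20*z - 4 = 56*z^2 - 83*z - 13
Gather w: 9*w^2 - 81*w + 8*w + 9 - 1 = 9*w^2 - 73*w + 8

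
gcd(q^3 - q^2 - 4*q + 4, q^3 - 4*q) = q^2 - 4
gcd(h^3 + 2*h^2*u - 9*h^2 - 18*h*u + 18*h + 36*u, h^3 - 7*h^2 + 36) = h^2 - 9*h + 18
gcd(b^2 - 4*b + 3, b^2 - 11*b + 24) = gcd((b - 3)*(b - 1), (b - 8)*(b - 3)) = b - 3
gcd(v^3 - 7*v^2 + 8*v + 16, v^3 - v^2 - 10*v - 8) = v^2 - 3*v - 4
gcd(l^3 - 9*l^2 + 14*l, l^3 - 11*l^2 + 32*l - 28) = l^2 - 9*l + 14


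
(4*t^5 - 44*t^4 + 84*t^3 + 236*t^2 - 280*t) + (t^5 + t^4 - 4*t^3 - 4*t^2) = 5*t^5 - 43*t^4 + 80*t^3 + 232*t^2 - 280*t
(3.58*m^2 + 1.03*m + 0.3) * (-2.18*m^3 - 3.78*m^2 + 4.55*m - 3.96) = -7.8044*m^5 - 15.7778*m^4 + 11.7416*m^3 - 10.6243*m^2 - 2.7138*m - 1.188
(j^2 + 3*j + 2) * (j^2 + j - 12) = j^4 + 4*j^3 - 7*j^2 - 34*j - 24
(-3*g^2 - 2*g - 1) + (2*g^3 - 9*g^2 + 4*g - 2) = 2*g^3 - 12*g^2 + 2*g - 3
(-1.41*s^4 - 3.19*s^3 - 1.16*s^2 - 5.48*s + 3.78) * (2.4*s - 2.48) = -3.384*s^5 - 4.1592*s^4 + 5.1272*s^3 - 10.2752*s^2 + 22.6624*s - 9.3744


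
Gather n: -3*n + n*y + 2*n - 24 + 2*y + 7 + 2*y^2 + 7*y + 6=n*(y - 1) + 2*y^2 + 9*y - 11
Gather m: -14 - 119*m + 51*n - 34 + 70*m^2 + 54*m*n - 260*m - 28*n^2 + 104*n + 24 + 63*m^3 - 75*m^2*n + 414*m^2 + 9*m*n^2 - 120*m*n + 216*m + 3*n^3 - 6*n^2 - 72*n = 63*m^3 + m^2*(484 - 75*n) + m*(9*n^2 - 66*n - 163) + 3*n^3 - 34*n^2 + 83*n - 24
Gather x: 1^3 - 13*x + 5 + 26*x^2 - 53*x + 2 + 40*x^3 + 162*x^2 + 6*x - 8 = 40*x^3 + 188*x^2 - 60*x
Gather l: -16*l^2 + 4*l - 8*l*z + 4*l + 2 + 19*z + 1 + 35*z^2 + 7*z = -16*l^2 + l*(8 - 8*z) + 35*z^2 + 26*z + 3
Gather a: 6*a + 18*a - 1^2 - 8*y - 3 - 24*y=24*a - 32*y - 4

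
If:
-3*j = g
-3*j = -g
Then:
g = 0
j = 0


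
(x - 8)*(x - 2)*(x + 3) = x^3 - 7*x^2 - 14*x + 48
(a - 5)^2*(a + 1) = a^3 - 9*a^2 + 15*a + 25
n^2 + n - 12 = (n - 3)*(n + 4)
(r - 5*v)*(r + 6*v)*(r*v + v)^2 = r^4*v^2 + r^3*v^3 + 2*r^3*v^2 - 30*r^2*v^4 + 2*r^2*v^3 + r^2*v^2 - 60*r*v^4 + r*v^3 - 30*v^4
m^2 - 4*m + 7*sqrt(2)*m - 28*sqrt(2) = (m - 4)*(m + 7*sqrt(2))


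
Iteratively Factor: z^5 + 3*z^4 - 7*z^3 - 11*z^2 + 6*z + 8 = (z + 1)*(z^4 + 2*z^3 - 9*z^2 - 2*z + 8) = (z + 1)*(z + 4)*(z^3 - 2*z^2 - z + 2) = (z - 1)*(z + 1)*(z + 4)*(z^2 - z - 2) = (z - 2)*(z - 1)*(z + 1)*(z + 4)*(z + 1)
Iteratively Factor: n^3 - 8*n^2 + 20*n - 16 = (n - 4)*(n^2 - 4*n + 4) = (n - 4)*(n - 2)*(n - 2)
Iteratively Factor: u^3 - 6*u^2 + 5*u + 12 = (u - 3)*(u^2 - 3*u - 4) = (u - 4)*(u - 3)*(u + 1)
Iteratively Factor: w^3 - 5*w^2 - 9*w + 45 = (w - 5)*(w^2 - 9) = (w - 5)*(w - 3)*(w + 3)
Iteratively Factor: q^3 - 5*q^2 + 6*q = (q - 3)*(q^2 - 2*q) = q*(q - 3)*(q - 2)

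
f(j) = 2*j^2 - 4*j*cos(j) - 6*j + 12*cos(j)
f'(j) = 4*j*sin(j) + 4*j - 12*sin(j) - 4*cos(j) - 6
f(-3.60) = 23.85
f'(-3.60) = -28.50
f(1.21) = -1.80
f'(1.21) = -9.27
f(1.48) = -3.95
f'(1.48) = -6.50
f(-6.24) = 152.24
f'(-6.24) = -36.55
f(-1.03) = 16.60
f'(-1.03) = 1.64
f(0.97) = 0.65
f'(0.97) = -11.08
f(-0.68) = 16.45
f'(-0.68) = -2.57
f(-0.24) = 14.14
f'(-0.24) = -7.76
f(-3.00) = 12.24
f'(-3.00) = -10.65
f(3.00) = 0.00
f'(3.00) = 9.96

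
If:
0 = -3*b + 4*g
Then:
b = 4*g/3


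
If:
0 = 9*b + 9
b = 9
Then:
No Solution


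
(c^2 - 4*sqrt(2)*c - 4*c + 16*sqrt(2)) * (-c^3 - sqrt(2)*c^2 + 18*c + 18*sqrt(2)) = -c^5 + 4*c^4 + 3*sqrt(2)*c^4 - 12*sqrt(2)*c^3 + 26*c^3 - 104*c^2 - 54*sqrt(2)*c^2 - 144*c + 216*sqrt(2)*c + 576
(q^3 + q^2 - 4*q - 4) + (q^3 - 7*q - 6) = 2*q^3 + q^2 - 11*q - 10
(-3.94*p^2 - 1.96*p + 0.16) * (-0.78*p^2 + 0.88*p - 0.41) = 3.0732*p^4 - 1.9384*p^3 - 0.2342*p^2 + 0.9444*p - 0.0656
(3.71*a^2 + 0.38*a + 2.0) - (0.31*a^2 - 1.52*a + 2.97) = 3.4*a^2 + 1.9*a - 0.97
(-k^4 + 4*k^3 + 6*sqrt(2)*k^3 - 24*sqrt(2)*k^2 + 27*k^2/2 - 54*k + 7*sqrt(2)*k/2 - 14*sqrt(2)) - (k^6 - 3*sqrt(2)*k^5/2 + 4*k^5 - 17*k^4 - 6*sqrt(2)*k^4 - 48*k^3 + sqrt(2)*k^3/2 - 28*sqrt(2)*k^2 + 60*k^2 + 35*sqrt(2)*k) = -k^6 - 4*k^5 + 3*sqrt(2)*k^5/2 + 6*sqrt(2)*k^4 + 16*k^4 + 11*sqrt(2)*k^3/2 + 52*k^3 - 93*k^2/2 + 4*sqrt(2)*k^2 - 54*k - 63*sqrt(2)*k/2 - 14*sqrt(2)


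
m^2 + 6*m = m*(m + 6)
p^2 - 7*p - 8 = (p - 8)*(p + 1)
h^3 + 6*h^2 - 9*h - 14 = (h - 2)*(h + 1)*(h + 7)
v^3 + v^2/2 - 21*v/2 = v*(v - 3)*(v + 7/2)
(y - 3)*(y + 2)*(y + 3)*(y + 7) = y^4 + 9*y^3 + 5*y^2 - 81*y - 126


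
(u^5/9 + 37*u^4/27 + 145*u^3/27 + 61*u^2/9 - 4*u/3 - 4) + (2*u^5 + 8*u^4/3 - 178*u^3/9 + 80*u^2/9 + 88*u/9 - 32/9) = 19*u^5/9 + 109*u^4/27 - 389*u^3/27 + 47*u^2/3 + 76*u/9 - 68/9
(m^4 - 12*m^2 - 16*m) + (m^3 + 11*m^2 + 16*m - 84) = m^4 + m^3 - m^2 - 84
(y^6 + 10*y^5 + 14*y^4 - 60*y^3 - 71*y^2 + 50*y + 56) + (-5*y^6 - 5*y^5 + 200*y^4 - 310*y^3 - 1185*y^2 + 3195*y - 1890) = -4*y^6 + 5*y^5 + 214*y^4 - 370*y^3 - 1256*y^2 + 3245*y - 1834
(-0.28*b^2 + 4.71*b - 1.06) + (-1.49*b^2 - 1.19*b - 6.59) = -1.77*b^2 + 3.52*b - 7.65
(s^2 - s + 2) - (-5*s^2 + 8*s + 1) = 6*s^2 - 9*s + 1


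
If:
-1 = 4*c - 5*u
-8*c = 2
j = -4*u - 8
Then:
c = -1/4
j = -8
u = 0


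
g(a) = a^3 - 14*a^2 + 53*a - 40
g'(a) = 3*a^2 - 28*a + 53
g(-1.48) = -152.35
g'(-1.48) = 101.01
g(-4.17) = -576.97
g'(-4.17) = 221.93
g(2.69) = 20.73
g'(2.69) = -0.61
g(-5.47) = -912.47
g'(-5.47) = 295.92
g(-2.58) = -287.10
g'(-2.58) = 145.21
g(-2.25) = -241.52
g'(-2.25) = 131.19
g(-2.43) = -265.81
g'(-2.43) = 138.75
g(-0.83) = -94.21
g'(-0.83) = 78.31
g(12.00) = 308.00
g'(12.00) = 149.00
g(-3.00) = -352.00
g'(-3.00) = 164.00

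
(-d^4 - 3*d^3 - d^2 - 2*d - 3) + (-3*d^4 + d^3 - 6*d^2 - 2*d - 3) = -4*d^4 - 2*d^3 - 7*d^2 - 4*d - 6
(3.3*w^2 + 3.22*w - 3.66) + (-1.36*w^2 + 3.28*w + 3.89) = 1.94*w^2 + 6.5*w + 0.23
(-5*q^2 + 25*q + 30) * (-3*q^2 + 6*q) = 15*q^4 - 105*q^3 + 60*q^2 + 180*q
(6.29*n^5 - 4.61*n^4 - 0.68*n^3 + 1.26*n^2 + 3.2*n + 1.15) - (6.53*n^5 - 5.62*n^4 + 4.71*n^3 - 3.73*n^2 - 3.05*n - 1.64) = -0.24*n^5 + 1.01*n^4 - 5.39*n^3 + 4.99*n^2 + 6.25*n + 2.79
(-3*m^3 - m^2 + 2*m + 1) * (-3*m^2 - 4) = 9*m^5 + 3*m^4 + 6*m^3 + m^2 - 8*m - 4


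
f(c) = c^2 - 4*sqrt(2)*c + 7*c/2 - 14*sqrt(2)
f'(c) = 2*c - 4*sqrt(2) + 7/2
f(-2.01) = -11.42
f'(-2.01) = -6.18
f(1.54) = -20.75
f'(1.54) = 0.92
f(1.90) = -20.29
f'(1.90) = 1.64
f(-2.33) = -9.34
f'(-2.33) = -6.82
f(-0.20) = -19.33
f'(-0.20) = -2.56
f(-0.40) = -18.78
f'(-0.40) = -2.96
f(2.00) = -20.11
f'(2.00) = 1.84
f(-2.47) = -8.37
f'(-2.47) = -7.10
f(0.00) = -19.80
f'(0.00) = -2.16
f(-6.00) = 29.14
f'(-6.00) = -14.16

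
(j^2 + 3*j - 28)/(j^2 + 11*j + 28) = (j - 4)/(j + 4)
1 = 1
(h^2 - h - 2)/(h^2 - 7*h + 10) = (h + 1)/(h - 5)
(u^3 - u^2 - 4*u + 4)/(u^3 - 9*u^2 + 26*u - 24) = (u^2 + u - 2)/(u^2 - 7*u + 12)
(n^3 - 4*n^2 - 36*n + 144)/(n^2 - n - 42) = (n^2 - 10*n + 24)/(n - 7)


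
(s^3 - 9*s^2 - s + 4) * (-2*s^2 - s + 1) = -2*s^5 + 17*s^4 + 12*s^3 - 16*s^2 - 5*s + 4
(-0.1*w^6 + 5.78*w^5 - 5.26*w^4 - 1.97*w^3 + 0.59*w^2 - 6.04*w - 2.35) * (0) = 0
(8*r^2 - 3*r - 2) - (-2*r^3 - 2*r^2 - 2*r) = 2*r^3 + 10*r^2 - r - 2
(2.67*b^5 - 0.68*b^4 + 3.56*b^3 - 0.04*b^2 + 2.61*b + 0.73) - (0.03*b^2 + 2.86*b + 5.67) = 2.67*b^5 - 0.68*b^4 + 3.56*b^3 - 0.07*b^2 - 0.25*b - 4.94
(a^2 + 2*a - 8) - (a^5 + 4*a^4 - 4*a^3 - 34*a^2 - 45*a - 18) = -a^5 - 4*a^4 + 4*a^3 + 35*a^2 + 47*a + 10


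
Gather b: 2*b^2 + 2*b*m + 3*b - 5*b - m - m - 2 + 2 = 2*b^2 + b*(2*m - 2) - 2*m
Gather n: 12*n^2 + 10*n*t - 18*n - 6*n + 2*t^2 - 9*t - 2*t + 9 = 12*n^2 + n*(10*t - 24) + 2*t^2 - 11*t + 9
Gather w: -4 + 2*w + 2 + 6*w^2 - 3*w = 6*w^2 - w - 2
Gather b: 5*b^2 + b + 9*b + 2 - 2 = 5*b^2 + 10*b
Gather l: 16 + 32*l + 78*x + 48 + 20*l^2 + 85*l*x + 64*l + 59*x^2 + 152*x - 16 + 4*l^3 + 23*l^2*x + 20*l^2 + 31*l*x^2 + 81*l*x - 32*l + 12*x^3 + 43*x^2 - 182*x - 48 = 4*l^3 + l^2*(23*x + 40) + l*(31*x^2 + 166*x + 64) + 12*x^3 + 102*x^2 + 48*x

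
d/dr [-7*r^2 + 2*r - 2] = 2 - 14*r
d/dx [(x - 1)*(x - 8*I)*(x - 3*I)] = 3*x^2 + x*(-2 - 22*I) - 24 + 11*I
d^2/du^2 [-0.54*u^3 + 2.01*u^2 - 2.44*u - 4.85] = 4.02 - 3.24*u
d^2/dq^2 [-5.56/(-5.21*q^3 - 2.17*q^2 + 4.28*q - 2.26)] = (-(173.8056*q + 24.1304)*(5.21*q^3 + 2.17*q^2 - 4.28*q + 2.26) + 5.56*(15.63*q^2 + 4.34*q - 4.28)*(31.26*q^2 + 8.68*q - 8.56))/(5.21*q^3 + 2.17*q^2 - 4.28*q + 2.26)^3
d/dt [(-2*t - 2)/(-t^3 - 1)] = 2*(t^3 - 3*t^2*(t + 1) + 1)/(t^3 + 1)^2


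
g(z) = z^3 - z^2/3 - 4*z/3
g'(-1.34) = 4.95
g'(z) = 3*z^2 - 2*z/3 - 4/3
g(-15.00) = -3430.00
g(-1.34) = -1.22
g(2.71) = 13.84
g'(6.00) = 102.67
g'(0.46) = -1.01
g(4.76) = 93.95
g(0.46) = -0.59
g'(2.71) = 18.89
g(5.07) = 115.00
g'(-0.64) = 0.32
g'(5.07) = 72.40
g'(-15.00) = 683.67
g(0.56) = -0.68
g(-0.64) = 0.45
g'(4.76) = 63.47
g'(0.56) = -0.77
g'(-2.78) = 23.71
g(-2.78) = -20.35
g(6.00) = 196.00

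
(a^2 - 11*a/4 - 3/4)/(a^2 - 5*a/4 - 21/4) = (4*a + 1)/(4*a + 7)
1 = 1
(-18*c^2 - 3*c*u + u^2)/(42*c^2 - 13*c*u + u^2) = (3*c + u)/(-7*c + u)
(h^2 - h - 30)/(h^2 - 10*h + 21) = (h^2 - h - 30)/(h^2 - 10*h + 21)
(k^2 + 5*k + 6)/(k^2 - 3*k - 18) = (k + 2)/(k - 6)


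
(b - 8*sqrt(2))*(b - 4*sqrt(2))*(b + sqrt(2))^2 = b^4 - 10*sqrt(2)*b^3 + 18*b^2 + 104*sqrt(2)*b + 128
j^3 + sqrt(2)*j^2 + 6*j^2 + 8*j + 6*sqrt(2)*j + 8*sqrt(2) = (j + 2)*(j + 4)*(j + sqrt(2))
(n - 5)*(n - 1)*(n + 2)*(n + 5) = n^4 + n^3 - 27*n^2 - 25*n + 50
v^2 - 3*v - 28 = (v - 7)*(v + 4)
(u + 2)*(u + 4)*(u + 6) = u^3 + 12*u^2 + 44*u + 48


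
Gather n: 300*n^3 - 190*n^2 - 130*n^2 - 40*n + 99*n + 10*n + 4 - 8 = 300*n^3 - 320*n^2 + 69*n - 4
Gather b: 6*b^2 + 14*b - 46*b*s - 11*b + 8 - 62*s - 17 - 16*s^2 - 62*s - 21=6*b^2 + b*(3 - 46*s) - 16*s^2 - 124*s - 30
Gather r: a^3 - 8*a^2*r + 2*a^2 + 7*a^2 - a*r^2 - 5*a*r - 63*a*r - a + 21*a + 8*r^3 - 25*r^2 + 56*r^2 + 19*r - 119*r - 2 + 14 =a^3 + 9*a^2 + 20*a + 8*r^3 + r^2*(31 - a) + r*(-8*a^2 - 68*a - 100) + 12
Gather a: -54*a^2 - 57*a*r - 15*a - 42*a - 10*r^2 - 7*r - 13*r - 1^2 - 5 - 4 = -54*a^2 + a*(-57*r - 57) - 10*r^2 - 20*r - 10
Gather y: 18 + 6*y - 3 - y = 5*y + 15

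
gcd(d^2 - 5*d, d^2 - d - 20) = d - 5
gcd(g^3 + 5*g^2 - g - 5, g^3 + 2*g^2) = 1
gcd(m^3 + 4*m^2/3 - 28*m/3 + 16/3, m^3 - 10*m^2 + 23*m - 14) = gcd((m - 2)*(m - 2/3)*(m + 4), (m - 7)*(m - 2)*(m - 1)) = m - 2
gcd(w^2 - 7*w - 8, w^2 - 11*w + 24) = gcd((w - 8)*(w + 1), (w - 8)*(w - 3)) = w - 8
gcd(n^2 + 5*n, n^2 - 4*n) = n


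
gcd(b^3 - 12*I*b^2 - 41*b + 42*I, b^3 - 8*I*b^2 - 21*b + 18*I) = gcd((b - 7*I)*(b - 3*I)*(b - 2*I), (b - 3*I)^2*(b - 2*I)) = b^2 - 5*I*b - 6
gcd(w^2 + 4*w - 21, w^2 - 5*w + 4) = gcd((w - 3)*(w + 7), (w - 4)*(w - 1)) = 1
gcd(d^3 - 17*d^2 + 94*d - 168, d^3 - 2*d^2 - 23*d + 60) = d - 4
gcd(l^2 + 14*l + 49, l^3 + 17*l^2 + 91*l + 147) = l^2 + 14*l + 49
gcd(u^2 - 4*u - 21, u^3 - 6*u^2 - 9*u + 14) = u - 7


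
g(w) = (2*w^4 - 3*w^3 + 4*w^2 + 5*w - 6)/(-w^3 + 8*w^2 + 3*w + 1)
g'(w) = (3*w^2 - 16*w - 3)*(2*w^4 - 3*w^3 + 4*w^2 + 5*w - 6)/(-w^3 + 8*w^2 + 3*w + 1)^2 + (8*w^3 - 9*w^2 + 8*w + 5)/(-w^3 + 8*w^2 + 3*w + 1) = (-2*w^6 + 32*w^5 - 2*w^4 - 55*w^2 + 104*w + 23)/(w^6 - 16*w^5 + 58*w^4 + 46*w^3 + 25*w^2 + 6*w + 1)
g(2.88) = 2.06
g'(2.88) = 1.81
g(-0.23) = -9.25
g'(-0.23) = -6.94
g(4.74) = 9.02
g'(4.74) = 6.66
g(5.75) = 19.12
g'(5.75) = 14.62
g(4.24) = 6.21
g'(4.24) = 4.70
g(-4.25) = 4.43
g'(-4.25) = -1.33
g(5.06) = 11.42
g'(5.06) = 8.42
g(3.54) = 3.60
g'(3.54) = 2.91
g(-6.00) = 6.87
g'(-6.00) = -1.46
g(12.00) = -68.49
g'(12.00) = 6.69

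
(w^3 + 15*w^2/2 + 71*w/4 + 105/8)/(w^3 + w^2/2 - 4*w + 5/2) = (w^2 + 5*w + 21/4)/(w^2 - 2*w + 1)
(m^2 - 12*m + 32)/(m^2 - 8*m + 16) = (m - 8)/(m - 4)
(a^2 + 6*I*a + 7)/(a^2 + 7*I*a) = (a - I)/a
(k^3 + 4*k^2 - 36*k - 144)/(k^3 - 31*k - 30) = (k^2 + 10*k + 24)/(k^2 + 6*k + 5)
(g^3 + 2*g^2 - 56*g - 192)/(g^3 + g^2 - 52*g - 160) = (g + 6)/(g + 5)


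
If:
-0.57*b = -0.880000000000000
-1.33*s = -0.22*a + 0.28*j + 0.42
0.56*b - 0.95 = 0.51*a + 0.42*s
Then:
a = -0.823529411764706*s - 0.167526659786722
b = 1.54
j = -5.39705882352941*s - 1.63162808983242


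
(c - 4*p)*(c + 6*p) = c^2 + 2*c*p - 24*p^2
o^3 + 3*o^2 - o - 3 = (o - 1)*(o + 1)*(o + 3)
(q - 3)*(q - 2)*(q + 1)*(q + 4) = q^4 - 15*q^2 + 10*q + 24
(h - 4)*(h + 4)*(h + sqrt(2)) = h^3 + sqrt(2)*h^2 - 16*h - 16*sqrt(2)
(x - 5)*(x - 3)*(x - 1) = x^3 - 9*x^2 + 23*x - 15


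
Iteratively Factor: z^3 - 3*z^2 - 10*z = (z + 2)*(z^2 - 5*z) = z*(z + 2)*(z - 5)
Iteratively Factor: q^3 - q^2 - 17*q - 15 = (q - 5)*(q^2 + 4*q + 3) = (q - 5)*(q + 3)*(q + 1)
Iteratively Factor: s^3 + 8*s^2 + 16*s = (s)*(s^2 + 8*s + 16) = s*(s + 4)*(s + 4)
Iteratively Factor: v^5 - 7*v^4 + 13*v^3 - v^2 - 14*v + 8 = (v - 1)*(v^4 - 6*v^3 + 7*v^2 + 6*v - 8) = (v - 1)^2*(v^3 - 5*v^2 + 2*v + 8) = (v - 1)^2*(v + 1)*(v^2 - 6*v + 8) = (v - 4)*(v - 1)^2*(v + 1)*(v - 2)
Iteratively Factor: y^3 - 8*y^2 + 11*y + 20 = (y - 5)*(y^2 - 3*y - 4) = (y - 5)*(y - 4)*(y + 1)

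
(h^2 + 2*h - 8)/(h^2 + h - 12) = (h - 2)/(h - 3)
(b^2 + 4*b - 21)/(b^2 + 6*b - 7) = (b - 3)/(b - 1)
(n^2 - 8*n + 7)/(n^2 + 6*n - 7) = (n - 7)/(n + 7)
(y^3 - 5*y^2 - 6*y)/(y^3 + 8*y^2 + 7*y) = (y - 6)/(y + 7)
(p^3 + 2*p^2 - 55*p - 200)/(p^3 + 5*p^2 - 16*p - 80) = (p^2 - 3*p - 40)/(p^2 - 16)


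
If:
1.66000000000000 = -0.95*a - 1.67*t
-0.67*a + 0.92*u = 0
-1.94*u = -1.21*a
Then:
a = 0.00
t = -0.99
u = 0.00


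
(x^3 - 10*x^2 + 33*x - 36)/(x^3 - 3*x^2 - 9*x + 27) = (x - 4)/(x + 3)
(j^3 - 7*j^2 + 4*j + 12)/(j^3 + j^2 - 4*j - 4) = (j - 6)/(j + 2)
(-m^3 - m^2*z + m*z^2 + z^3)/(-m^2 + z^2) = m + z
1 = 1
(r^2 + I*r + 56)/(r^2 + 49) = (r + 8*I)/(r + 7*I)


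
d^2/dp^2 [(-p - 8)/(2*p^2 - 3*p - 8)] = 2*((p + 8)*(4*p - 3)^2 + (6*p + 13)*(-2*p^2 + 3*p + 8))/(-2*p^2 + 3*p + 8)^3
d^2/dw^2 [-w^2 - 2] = -2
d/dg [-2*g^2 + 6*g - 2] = 6 - 4*g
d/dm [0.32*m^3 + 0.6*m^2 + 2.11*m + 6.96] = 0.96*m^2 + 1.2*m + 2.11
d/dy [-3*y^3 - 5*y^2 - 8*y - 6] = -9*y^2 - 10*y - 8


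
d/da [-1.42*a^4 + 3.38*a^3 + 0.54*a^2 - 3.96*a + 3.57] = -5.68*a^3 + 10.14*a^2 + 1.08*a - 3.96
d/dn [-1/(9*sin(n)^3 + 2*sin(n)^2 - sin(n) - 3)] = (27*sin(n)^2 + 4*sin(n) - 1)*cos(n)/(9*sin(n)^3 + 2*sin(n)^2 - sin(n) - 3)^2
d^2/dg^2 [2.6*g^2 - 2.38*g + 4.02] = 5.20000000000000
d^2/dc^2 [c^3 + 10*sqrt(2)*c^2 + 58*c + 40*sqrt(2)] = 6*c + 20*sqrt(2)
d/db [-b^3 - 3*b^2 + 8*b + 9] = -3*b^2 - 6*b + 8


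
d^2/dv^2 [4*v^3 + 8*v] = 24*v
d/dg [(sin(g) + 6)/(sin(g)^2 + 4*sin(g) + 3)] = (-12*sin(g) + cos(g)^2 - 22)*cos(g)/(sin(g)^2 + 4*sin(g) + 3)^2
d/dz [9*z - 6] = 9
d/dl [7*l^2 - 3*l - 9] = 14*l - 3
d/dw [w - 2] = 1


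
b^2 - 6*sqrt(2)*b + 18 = (b - 3*sqrt(2))^2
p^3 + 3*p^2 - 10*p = p*(p - 2)*(p + 5)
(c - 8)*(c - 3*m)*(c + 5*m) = c^3 + 2*c^2*m - 8*c^2 - 15*c*m^2 - 16*c*m + 120*m^2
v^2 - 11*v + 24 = (v - 8)*(v - 3)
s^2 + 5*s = s*(s + 5)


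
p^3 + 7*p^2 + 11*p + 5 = (p + 1)^2*(p + 5)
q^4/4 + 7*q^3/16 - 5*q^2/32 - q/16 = q*(q/4 + 1/2)*(q - 1/2)*(q + 1/4)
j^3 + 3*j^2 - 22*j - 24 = (j - 4)*(j + 1)*(j + 6)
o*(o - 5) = o^2 - 5*o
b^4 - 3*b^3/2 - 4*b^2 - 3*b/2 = b*(b - 3)*(b + 1/2)*(b + 1)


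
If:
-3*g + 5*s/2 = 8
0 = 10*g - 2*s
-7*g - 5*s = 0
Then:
No Solution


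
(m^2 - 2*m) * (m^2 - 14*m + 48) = m^4 - 16*m^3 + 76*m^2 - 96*m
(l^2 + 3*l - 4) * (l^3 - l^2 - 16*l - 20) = l^5 + 2*l^4 - 23*l^3 - 64*l^2 + 4*l + 80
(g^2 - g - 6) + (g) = g^2 - 6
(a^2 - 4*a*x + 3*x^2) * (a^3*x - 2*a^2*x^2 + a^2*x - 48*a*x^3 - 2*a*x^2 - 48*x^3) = a^5*x - 6*a^4*x^2 + a^4*x - 37*a^3*x^3 - 6*a^3*x^2 + 186*a^2*x^4 - 37*a^2*x^3 - 144*a*x^5 + 186*a*x^4 - 144*x^5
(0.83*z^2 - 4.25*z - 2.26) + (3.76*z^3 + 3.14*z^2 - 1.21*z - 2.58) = 3.76*z^3 + 3.97*z^2 - 5.46*z - 4.84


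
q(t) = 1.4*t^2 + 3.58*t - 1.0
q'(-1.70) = -1.18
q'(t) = 2.8*t + 3.58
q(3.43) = 27.75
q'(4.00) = 14.78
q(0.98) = 3.85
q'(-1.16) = 0.33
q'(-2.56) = -3.59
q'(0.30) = 4.42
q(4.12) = 37.51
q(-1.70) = -3.04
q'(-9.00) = -21.62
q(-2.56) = -0.99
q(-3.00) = 0.86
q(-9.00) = 80.18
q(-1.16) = -3.27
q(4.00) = 35.72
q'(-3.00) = -4.82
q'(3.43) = 13.18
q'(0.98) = 6.32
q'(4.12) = 15.12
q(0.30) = 0.20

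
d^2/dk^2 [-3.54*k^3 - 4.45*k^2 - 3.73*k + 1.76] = -21.24*k - 8.9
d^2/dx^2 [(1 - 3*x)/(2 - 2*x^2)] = (x^2*(12*x - 4) + (1 - 9*x)*(x^2 - 1))/(x^2 - 1)^3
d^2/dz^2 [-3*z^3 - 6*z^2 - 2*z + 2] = -18*z - 12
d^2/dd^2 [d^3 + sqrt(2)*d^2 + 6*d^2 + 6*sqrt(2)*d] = 6*d + 2*sqrt(2) + 12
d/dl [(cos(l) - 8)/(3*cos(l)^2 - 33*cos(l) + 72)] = sin(l)/(3*(cos(l) - 3)^2)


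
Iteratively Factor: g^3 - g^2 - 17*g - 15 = (g - 5)*(g^2 + 4*g + 3) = (g - 5)*(g + 1)*(g + 3)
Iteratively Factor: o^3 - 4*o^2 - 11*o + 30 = (o - 2)*(o^2 - 2*o - 15) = (o - 2)*(o + 3)*(o - 5)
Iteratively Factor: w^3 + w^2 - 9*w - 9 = (w + 1)*(w^2 - 9) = (w + 1)*(w + 3)*(w - 3)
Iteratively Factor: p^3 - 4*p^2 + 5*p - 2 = (p - 1)*(p^2 - 3*p + 2) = (p - 2)*(p - 1)*(p - 1)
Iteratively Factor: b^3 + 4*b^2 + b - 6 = (b - 1)*(b^2 + 5*b + 6) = (b - 1)*(b + 2)*(b + 3)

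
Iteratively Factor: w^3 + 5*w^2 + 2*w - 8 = (w + 4)*(w^2 + w - 2) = (w - 1)*(w + 4)*(w + 2)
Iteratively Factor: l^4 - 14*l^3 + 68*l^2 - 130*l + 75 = (l - 5)*(l^3 - 9*l^2 + 23*l - 15) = (l - 5)*(l - 3)*(l^2 - 6*l + 5) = (l - 5)*(l - 3)*(l - 1)*(l - 5)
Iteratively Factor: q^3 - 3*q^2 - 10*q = (q)*(q^2 - 3*q - 10) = q*(q + 2)*(q - 5)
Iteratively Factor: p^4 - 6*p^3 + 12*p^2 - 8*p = (p)*(p^3 - 6*p^2 + 12*p - 8) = p*(p - 2)*(p^2 - 4*p + 4) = p*(p - 2)^2*(p - 2)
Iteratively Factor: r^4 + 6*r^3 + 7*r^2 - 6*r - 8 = (r + 1)*(r^3 + 5*r^2 + 2*r - 8) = (r + 1)*(r + 2)*(r^2 + 3*r - 4) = (r - 1)*(r + 1)*(r + 2)*(r + 4)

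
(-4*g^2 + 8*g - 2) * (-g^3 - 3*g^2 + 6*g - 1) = 4*g^5 + 4*g^4 - 46*g^3 + 58*g^2 - 20*g + 2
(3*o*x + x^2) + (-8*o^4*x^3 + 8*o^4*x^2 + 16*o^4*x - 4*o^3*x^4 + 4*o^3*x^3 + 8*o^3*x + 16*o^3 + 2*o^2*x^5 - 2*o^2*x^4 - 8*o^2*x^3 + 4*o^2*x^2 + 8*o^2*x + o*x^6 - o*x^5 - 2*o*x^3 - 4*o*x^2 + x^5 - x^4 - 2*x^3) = -8*o^4*x^3 + 8*o^4*x^2 + 16*o^4*x - 4*o^3*x^4 + 4*o^3*x^3 + 8*o^3*x + 16*o^3 + 2*o^2*x^5 - 2*o^2*x^4 - 8*o^2*x^3 + 4*o^2*x^2 + 8*o^2*x + o*x^6 - o*x^5 - 2*o*x^3 - 4*o*x^2 + 3*o*x + x^5 - x^4 - 2*x^3 + x^2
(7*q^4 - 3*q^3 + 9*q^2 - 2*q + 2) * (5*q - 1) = 35*q^5 - 22*q^4 + 48*q^3 - 19*q^2 + 12*q - 2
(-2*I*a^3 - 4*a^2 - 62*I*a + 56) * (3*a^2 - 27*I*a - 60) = -6*I*a^5 - 66*a^4 + 42*I*a^3 - 1266*a^2 + 2208*I*a - 3360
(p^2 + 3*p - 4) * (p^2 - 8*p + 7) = p^4 - 5*p^3 - 21*p^2 + 53*p - 28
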